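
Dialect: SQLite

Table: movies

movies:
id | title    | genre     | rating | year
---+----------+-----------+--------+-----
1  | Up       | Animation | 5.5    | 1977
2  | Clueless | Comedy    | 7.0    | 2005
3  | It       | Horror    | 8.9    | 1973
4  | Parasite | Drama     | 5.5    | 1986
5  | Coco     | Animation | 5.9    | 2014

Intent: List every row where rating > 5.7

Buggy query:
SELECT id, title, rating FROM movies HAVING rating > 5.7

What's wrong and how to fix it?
Bug: This is a non-aggregate query (no GROUP BY, no aggregates), so in SQLite the HAVING clause is invalid here; a row-level condition belongs in WHERE

Fix: Use WHERE for row-level filtering

Corrected query:
SELECT id, title, rating FROM movies WHERE rating > 5.7

Result:
id | title    | rating
---+----------+-------
2  | Clueless | 7     
3  | It       | 8.9   
5  | Coco     | 5.9   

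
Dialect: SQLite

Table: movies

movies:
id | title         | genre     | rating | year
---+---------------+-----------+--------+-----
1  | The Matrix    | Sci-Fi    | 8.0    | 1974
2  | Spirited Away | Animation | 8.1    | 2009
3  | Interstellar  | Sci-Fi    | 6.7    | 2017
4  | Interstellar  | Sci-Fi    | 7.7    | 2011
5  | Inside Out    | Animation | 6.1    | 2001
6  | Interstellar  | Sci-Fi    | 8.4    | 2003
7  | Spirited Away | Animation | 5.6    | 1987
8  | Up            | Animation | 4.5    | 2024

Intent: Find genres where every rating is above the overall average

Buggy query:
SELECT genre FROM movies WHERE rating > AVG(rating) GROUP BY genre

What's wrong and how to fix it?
Bug: WHERE evaluates per row before aggregation, so AVG() is unavailable

Fix: Compute the overall average in a scalar subquery and compare each group's MIN against it in HAVING

Corrected query:
SELECT genre FROM movies GROUP BY genre HAVING MIN(rating) > (SELECT AVG(rating) FROM movies)

Result:
(no rows)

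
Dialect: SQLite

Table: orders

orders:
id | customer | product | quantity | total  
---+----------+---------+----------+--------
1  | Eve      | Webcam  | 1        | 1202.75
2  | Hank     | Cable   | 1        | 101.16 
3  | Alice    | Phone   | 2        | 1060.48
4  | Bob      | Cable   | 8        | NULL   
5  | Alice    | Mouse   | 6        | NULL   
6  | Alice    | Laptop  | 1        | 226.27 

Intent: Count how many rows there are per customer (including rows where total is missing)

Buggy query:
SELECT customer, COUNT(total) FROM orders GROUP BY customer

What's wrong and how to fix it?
Bug: COUNT(column) counts non-NULL values only; rows with NULL total aren't counted

Fix: Replace COUNT(total) with COUNT(*)

Corrected query:
SELECT customer, COUNT(*) FROM orders GROUP BY customer

Result:
customer | COUNT(*)
---------+---------
Alice    | 3       
Bob      | 1       
Eve      | 1       
Hank     | 1       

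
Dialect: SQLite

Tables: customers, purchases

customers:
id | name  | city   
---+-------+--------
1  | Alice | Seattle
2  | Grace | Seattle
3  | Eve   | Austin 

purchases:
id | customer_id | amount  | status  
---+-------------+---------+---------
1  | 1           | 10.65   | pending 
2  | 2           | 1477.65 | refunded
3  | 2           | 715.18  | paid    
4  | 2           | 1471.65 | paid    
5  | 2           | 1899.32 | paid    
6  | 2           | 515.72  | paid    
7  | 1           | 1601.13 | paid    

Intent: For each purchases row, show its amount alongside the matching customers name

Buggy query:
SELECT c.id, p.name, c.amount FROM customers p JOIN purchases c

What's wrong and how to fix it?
Bug: JOIN with no ON clause produces a cartesian product; every purchases row pairs with every customers row

Fix: Specify the join condition linking the foreign key to the parent id

Corrected query:
SELECT c.id, p.name, c.amount FROM customers p JOIN purchases c ON c.customer_id = p.id

Result:
id | name  | amount 
---+-------+--------
1  | Alice | 10.65  
2  | Grace | 1477.65
3  | Grace | 715.18 
4  | Grace | 1471.65
5  | Grace | 1899.32
6  | Grace | 515.72 
7  | Alice | 1601.13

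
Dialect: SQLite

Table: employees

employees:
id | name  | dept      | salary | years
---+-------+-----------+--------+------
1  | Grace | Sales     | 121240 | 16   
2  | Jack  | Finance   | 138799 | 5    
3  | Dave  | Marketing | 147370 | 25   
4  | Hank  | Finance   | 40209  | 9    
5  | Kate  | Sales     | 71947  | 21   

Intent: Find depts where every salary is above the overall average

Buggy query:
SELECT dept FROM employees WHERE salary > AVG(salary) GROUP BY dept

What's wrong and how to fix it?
Bug: AVG() is an aggregate; it can't sit directly in WHERE

Fix: Compute the overall average in a scalar subquery and compare each group's MIN against it in HAVING

Corrected query:
SELECT dept FROM employees GROUP BY dept HAVING MIN(salary) > (SELECT AVG(salary) FROM employees)

Result:
dept     
---------
Marketing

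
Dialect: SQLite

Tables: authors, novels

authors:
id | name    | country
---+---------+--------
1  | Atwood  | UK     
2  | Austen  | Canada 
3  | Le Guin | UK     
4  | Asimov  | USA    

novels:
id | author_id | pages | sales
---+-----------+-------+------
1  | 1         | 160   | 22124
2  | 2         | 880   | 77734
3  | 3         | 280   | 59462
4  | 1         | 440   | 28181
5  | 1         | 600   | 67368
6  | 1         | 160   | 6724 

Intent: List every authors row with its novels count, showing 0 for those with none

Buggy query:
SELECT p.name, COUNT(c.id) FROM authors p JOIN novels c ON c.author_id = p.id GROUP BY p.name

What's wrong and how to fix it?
Bug: An inner join excludes parents with zero children

Fix: Switch to LEFT JOIN to retain unmatched parent rows

Corrected query:
SELECT p.name, COUNT(c.id) FROM authors p LEFT JOIN novels c ON c.author_id = p.id GROUP BY p.name

Result:
name    | COUNT(c.id)
--------+------------
Asimov  | 0          
Atwood  | 4          
Austen  | 1          
Le Guin | 1          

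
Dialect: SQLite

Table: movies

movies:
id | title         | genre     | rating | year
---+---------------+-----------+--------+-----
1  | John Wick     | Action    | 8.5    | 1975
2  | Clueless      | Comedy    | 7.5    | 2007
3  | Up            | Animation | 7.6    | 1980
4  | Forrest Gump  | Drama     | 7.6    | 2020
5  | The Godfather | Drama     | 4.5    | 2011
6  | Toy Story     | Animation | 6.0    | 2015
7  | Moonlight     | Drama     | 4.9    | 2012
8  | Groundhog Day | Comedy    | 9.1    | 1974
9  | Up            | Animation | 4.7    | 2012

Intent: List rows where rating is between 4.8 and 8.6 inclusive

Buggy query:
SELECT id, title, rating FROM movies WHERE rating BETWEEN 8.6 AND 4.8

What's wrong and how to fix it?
Bug: The bounds are reversed; BETWEEN a AND b requires a <= b to match anything

Fix: Write BETWEEN 4.8 AND 8.6

Corrected query:
SELECT id, title, rating FROM movies WHERE rating BETWEEN 4.8 AND 8.6

Result:
id | title        | rating
---+--------------+-------
1  | John Wick    | 8.5   
2  | Clueless     | 7.5   
3  | Up           | 7.6   
4  | Forrest Gump | 7.6   
6  | Toy Story    | 6     
7  | Moonlight    | 4.9   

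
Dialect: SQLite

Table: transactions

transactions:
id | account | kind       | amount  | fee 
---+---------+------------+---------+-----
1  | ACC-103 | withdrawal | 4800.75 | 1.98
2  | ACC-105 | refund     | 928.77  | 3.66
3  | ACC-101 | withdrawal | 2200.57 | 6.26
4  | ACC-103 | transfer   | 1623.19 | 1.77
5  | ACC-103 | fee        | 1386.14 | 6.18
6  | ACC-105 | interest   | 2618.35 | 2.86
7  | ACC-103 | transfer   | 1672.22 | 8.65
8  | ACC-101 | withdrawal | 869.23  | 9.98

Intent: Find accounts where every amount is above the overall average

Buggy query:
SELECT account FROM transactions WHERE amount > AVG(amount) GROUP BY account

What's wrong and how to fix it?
Bug: AVG() is an aggregate; it can't sit directly in WHERE

Fix: Use a subquery for AVG and a HAVING MIN(...) filter so the condition holds for every row in the group

Corrected query:
SELECT account FROM transactions GROUP BY account HAVING MIN(amount) > (SELECT AVG(amount) FROM transactions)

Result:
(no rows)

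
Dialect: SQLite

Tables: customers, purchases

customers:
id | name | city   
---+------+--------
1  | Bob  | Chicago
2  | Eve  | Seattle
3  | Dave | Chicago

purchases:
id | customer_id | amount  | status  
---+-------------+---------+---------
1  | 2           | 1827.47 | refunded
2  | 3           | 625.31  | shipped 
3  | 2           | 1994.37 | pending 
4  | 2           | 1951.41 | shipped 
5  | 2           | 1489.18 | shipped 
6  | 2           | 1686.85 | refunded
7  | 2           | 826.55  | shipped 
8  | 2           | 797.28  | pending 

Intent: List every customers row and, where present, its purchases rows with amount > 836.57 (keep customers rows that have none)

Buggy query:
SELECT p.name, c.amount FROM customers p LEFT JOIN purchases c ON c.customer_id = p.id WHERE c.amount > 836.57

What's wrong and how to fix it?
Bug: A WHERE condition on the right-hand table after LEFT JOIN drops unmatched parents

Fix: Move the right-table condition into the ON clause so unmatched parents are kept

Corrected query:
SELECT p.name, c.amount FROM customers p LEFT JOIN purchases c ON c.customer_id = p.id AND c.amount > 836.57

Result:
name | amount 
-----+--------
Bob  | NULL   
Eve  | 1489.18
Eve  | 1686.85
Eve  | 1827.47
Eve  | 1951.41
Eve  | 1994.37
Dave | NULL   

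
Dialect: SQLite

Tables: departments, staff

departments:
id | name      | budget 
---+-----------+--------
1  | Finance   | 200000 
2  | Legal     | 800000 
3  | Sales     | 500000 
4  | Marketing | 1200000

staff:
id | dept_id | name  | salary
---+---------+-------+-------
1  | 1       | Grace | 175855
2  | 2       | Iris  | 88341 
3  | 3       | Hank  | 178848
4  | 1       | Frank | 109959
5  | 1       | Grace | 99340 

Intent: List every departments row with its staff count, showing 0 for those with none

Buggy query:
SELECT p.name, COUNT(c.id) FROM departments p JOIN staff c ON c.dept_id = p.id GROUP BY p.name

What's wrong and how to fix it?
Bug: INNER JOIN drops departments rows that have no matching staff rows

Fix: Use LEFT JOIN so parents without children still appear (COUNT(c.id) gives 0)

Corrected query:
SELECT p.name, COUNT(c.id) FROM departments p LEFT JOIN staff c ON c.dept_id = p.id GROUP BY p.name

Result:
name      | COUNT(c.id)
----------+------------
Finance   | 3          
Legal     | 1          
Marketing | 0          
Sales     | 1          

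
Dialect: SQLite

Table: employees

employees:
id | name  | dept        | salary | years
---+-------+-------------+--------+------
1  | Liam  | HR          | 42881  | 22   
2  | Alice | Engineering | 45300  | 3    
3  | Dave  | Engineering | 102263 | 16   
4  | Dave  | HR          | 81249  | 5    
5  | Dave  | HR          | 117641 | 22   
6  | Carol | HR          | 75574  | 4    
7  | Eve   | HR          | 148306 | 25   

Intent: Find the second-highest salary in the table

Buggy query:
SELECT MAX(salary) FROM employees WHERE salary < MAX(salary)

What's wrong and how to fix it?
Bug: The inner MAX is an aggregate inside WHERE, which is not allowed

Fix: Put the inner MAX in a scalar subquery

Corrected query:
SELECT MAX(salary) FROM employees WHERE salary < (SELECT MAX(salary) FROM employees)

Result:
MAX(salary)
-----------
117641     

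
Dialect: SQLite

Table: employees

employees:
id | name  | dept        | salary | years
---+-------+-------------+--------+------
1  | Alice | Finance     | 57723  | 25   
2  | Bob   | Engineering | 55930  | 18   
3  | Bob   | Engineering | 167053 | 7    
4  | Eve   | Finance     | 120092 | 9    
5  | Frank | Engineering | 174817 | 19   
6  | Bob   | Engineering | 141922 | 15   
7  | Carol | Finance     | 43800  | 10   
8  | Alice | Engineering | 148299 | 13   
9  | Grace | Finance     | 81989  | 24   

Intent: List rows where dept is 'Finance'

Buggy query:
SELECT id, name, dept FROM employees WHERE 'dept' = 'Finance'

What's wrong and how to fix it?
Bug: 'dept' in single quotes is a string literal, not the column; the comparison is literal-vs-literal and never true

Fix: Remove the quotes around the column name (or use double quotes for an identifier)

Corrected query:
SELECT id, name, dept FROM employees WHERE dept = 'Finance'

Result:
id | name  | dept   
---+-------+--------
1  | Alice | Finance
4  | Eve   | Finance
7  | Carol | Finance
9  | Grace | Finance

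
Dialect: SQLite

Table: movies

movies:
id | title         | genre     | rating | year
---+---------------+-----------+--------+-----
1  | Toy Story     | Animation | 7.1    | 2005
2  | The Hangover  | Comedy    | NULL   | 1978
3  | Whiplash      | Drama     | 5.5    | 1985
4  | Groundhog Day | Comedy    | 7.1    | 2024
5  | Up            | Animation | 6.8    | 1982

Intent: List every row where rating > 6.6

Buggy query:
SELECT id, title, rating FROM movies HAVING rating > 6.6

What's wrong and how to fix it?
Bug: HAVING filters the output of aggregation, but this query has no GROUP BY and no aggregate functions, so SQLite rejects it (HAVING clause on a non-aggregate query); the condition here is per row

Fix: Use WHERE for row-level filtering

Corrected query:
SELECT id, title, rating FROM movies WHERE rating > 6.6

Result:
id | title         | rating
---+---------------+-------
1  | Toy Story     | 7.1   
4  | Groundhog Day | 7.1   
5  | Up            | 6.8   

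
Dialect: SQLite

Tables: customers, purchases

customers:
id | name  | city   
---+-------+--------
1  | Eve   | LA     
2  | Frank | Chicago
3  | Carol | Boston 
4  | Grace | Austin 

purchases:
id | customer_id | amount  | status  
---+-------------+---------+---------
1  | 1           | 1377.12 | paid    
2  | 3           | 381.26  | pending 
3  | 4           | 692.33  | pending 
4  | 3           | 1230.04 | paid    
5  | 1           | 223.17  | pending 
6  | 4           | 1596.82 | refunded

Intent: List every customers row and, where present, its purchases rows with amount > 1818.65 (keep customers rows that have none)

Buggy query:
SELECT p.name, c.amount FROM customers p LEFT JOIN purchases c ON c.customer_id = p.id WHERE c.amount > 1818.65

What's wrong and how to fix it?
Bug: A WHERE condition on the right-hand table after LEFT JOIN drops unmatched parents

Fix: Move the right-table condition into the ON clause so unmatched parents are kept

Corrected query:
SELECT p.name, c.amount FROM customers p LEFT JOIN purchases c ON c.customer_id = p.id AND c.amount > 1818.65

Result:
name  | amount
------+-------
Eve   | NULL  
Frank | NULL  
Carol | NULL  
Grace | NULL  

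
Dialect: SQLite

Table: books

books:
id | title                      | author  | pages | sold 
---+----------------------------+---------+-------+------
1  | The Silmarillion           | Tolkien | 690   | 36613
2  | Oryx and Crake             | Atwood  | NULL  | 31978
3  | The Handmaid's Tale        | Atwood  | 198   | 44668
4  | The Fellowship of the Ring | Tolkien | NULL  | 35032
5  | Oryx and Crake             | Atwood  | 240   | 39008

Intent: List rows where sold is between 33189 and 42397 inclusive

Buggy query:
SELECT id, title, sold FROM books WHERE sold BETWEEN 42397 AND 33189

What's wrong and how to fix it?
Bug: BETWEEN expects the lower bound first; with 42397 AND 33189 the range is empty

Fix: Write BETWEEN 33189 AND 42397

Corrected query:
SELECT id, title, sold FROM books WHERE sold BETWEEN 33189 AND 42397

Result:
id | title                      | sold 
---+----------------------------+------
1  | The Silmarillion           | 36613
4  | The Fellowship of the Ring | 35032
5  | Oryx and Crake             | 39008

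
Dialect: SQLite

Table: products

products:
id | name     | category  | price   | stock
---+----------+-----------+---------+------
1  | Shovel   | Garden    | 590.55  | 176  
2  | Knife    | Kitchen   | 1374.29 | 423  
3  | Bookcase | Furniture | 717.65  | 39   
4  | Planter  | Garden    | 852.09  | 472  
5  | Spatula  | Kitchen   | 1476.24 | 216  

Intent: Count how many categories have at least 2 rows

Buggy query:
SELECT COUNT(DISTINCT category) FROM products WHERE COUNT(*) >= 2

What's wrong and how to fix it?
Bug: COUNT(*) cannot appear in WHERE; the per-group count doesn't exist yet

Fix: Use a subquery that GROUPs and filters with HAVING, then count its rows

Corrected query:
SELECT COUNT(*) FROM (SELECT category FROM products GROUP BY category HAVING COUNT(*) >= 2)

Result:
COUNT(*)
--------
2       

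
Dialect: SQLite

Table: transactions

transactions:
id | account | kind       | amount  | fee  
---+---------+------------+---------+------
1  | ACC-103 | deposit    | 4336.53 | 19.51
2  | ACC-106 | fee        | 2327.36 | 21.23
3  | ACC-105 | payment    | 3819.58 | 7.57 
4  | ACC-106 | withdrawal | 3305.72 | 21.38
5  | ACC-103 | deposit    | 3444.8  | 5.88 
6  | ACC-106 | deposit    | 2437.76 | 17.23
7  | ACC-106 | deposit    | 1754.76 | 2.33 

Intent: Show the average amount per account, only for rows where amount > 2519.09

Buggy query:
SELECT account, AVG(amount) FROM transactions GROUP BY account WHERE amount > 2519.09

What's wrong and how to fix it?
Bug: WHERE cannot follow GROUP BY

Fix: Place WHERE between FROM and GROUP BY

Corrected query:
SELECT account, AVG(amount) FROM transactions WHERE amount > 2519.09 GROUP BY account

Result:
account | AVG(amount)
--------+------------
ACC-103 | 3890.665   
ACC-105 | 3819.58    
ACC-106 | 3305.72    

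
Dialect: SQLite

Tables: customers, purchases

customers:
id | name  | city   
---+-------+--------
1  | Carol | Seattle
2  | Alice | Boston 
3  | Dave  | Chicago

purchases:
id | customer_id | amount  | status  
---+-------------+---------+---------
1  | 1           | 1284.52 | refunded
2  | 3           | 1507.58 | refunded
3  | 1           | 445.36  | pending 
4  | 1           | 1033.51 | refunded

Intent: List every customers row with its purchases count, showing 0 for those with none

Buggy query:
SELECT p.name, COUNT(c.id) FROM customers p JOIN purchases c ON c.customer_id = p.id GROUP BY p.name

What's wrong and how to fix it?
Bug: An inner join excludes parents with zero children

Fix: Switch to LEFT JOIN to retain unmatched parent rows

Corrected query:
SELECT p.name, COUNT(c.id) FROM customers p LEFT JOIN purchases c ON c.customer_id = p.id GROUP BY p.name

Result:
name  | COUNT(c.id)
------+------------
Alice | 0          
Carol | 3          
Dave  | 1          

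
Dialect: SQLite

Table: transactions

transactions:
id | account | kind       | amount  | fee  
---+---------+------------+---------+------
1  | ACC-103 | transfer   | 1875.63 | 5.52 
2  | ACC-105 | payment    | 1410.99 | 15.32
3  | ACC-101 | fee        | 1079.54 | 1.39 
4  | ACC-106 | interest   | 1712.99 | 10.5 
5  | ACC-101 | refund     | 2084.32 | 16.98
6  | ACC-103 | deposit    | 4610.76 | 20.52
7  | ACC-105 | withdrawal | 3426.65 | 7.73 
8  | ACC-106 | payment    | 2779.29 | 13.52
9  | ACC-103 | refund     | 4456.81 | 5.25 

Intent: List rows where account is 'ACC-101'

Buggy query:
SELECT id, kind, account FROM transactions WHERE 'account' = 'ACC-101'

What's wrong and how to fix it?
Bug: 'account' in single quotes is a string literal, not the column; the comparison is literal-vs-literal and never true

Fix: Reference the column as account without single quotes

Corrected query:
SELECT id, kind, account FROM transactions WHERE account = 'ACC-101'

Result:
id | kind   | account
---+--------+--------
3  | fee    | ACC-101
5  | refund | ACC-101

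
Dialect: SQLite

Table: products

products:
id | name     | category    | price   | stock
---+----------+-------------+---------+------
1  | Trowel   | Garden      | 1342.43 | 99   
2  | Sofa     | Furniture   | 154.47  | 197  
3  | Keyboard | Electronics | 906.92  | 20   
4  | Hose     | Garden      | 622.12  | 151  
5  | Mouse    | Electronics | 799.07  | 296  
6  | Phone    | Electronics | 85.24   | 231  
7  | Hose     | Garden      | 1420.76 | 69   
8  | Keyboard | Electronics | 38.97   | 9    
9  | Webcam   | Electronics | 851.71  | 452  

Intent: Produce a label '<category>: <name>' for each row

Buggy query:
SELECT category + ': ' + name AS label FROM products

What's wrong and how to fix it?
Bug: '+' is numeric addition; on text columns SQLite converts them to 0 instead of concatenating

Fix: Use the || operator for string concatenation

Corrected query:
SELECT category || ': ' || name AS label FROM products

Result:
label                
---------------------
Garden: Trowel       
Furniture: Sofa      
Electronics: Keyboard
Garden: Hose         
Electronics: Mouse   
Electronics: Phone   
Garden: Hose         
Electronics: Keyboard
Electronics: Webcam  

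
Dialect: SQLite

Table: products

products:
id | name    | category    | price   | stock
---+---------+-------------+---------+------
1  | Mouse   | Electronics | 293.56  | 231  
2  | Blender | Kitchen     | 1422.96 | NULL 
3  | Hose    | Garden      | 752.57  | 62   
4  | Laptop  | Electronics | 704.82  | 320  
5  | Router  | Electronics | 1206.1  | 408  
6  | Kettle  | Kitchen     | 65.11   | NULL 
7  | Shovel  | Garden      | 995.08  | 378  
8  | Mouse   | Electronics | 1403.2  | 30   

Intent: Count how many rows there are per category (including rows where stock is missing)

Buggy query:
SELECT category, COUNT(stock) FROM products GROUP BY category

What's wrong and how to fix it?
Bug: COUNT(stock) skips NULLs, so groups with missing stock are undercounted

Fix: Replace COUNT(stock) with COUNT(*)

Corrected query:
SELECT category, COUNT(*) FROM products GROUP BY category

Result:
category    | COUNT(*)
------------+---------
Electronics | 4       
Garden      | 2       
Kitchen     | 2       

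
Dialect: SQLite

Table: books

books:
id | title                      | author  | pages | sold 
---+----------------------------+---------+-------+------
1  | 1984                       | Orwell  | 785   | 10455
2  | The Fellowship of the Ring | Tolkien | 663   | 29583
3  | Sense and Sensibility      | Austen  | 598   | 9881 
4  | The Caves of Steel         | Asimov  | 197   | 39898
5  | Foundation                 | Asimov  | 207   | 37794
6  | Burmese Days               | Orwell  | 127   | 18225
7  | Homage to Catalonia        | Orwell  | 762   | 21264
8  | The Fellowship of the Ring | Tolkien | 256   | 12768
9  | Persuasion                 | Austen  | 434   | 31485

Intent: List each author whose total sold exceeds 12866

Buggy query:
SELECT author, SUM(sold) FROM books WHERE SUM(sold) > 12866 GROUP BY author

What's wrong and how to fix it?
Bug: SUM(sold) is an aggregate, but WHERE filters rows before aggregation

Fix: Move the aggregate condition to a HAVING clause

Corrected query:
SELECT author, SUM(sold) FROM books GROUP BY author HAVING SUM(sold) > 12866

Result:
author  | SUM(sold)
--------+----------
Asimov  | 77692    
Austen  | 41366    
Orwell  | 49944    
Tolkien | 42351    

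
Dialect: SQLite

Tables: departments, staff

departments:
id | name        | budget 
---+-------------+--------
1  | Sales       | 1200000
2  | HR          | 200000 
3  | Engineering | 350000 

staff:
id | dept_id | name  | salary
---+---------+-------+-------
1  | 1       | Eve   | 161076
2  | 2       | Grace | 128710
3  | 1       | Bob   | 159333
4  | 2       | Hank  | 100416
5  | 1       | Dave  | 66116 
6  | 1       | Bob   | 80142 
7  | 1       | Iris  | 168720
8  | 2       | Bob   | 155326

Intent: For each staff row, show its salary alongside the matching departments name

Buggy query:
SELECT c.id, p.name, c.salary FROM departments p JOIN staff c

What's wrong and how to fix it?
Bug: Missing join condition: each staff row is matched to all departments rows instead of just its own

Fix: Specify the join condition linking the foreign key to the parent id

Corrected query:
SELECT c.id, p.name, c.salary FROM departments p JOIN staff c ON c.dept_id = p.id

Result:
id | name  | salary
---+-------+-------
1  | Sales | 161076
2  | HR    | 128710
3  | Sales | 159333
4  | HR    | 100416
5  | Sales | 66116 
6  | Sales | 80142 
7  | Sales | 168720
8  | HR    | 155326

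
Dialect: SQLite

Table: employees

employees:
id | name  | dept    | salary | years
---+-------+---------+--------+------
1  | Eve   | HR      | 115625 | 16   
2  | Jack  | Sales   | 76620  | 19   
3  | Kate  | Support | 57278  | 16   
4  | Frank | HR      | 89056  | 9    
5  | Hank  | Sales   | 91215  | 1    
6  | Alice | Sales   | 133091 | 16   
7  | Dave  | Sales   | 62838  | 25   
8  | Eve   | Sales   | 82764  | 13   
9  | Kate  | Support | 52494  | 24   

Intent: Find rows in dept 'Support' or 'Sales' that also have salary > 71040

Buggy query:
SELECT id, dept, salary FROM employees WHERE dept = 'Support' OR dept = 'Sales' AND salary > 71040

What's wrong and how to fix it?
Bug: Without parentheses, AND is evaluated before OR, so the salary filter only applies to the 'Sales' branch

Fix: Group the OR with parentheses (or use IN), then AND the threshold

Corrected query:
SELECT id, dept, salary FROM employees WHERE (dept = 'Support' OR dept = 'Sales') AND salary > 71040

Result:
id | dept  | salary
---+-------+-------
2  | Sales | 76620 
5  | Sales | 91215 
6  | Sales | 133091
8  | Sales | 82764 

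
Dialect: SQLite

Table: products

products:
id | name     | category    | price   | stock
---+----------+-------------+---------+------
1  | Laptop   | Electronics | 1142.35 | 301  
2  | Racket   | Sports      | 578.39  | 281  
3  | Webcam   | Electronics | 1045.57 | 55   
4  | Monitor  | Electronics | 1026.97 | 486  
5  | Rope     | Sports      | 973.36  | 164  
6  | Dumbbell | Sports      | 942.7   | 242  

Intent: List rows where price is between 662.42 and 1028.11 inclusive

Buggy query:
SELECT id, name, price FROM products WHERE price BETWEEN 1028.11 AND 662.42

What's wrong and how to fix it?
Bug: BETWEEN expects the lower bound first; with 1028.11 AND 662.42 the range is empty

Fix: Swap the bounds so the smaller value comes first

Corrected query:
SELECT id, name, price FROM products WHERE price BETWEEN 662.42 AND 1028.11

Result:
id | name     | price  
---+----------+--------
4  | Monitor  | 1026.97
5  | Rope     | 973.36 
6  | Dumbbell | 942.7  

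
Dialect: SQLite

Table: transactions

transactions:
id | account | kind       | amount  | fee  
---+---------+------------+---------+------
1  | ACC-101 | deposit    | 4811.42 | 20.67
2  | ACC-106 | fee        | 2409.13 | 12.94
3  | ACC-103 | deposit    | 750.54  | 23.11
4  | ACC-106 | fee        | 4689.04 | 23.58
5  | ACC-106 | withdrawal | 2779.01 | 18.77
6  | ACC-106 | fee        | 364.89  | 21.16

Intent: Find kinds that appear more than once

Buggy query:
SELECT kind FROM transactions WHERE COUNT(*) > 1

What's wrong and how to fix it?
Bug: COUNT(*) is an aggregate and cannot be used in WHERE

Fix: Group first, then use HAVING for the count condition

Corrected query:
SELECT kind FROM transactions GROUP BY kind HAVING COUNT(*) > 1

Result:
kind   
-------
deposit
fee    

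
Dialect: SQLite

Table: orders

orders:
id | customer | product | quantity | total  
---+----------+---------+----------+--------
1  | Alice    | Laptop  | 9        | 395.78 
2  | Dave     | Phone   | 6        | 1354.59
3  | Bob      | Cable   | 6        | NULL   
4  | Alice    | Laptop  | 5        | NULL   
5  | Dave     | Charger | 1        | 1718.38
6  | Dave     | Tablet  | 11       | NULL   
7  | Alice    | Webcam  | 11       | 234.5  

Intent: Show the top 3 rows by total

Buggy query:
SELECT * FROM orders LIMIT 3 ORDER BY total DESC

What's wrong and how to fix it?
Bug: LIMIT must come after ORDER BY

Fix: Swap the clauses: ORDER BY first, then LIMIT

Corrected query:
SELECT * FROM orders ORDER BY total DESC LIMIT 3

Result:
id | customer | product | quantity | total  
---+----------+---------+----------+--------
5  | Dave     | Charger | 1        | 1718.38
2  | Dave     | Phone   | 6        | 1354.59
1  | Alice    | Laptop  | 9        | 395.78 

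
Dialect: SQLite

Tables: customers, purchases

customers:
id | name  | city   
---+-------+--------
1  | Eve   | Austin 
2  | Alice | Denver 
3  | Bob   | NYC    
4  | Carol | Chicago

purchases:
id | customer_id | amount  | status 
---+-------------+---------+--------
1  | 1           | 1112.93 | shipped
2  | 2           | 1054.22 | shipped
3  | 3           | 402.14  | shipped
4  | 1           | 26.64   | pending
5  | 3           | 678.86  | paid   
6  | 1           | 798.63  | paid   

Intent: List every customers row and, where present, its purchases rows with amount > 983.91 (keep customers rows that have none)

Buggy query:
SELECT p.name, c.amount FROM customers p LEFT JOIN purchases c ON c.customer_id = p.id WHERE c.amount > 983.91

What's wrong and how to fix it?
Bug: Filtering c.amount in WHERE discards the NULL rows produced by LEFT JOIN, turning it into an inner join

Fix: Put 'c.amount > 983.91' in the JOIN's ON clause instead of WHERE

Corrected query:
SELECT p.name, c.amount FROM customers p LEFT JOIN purchases c ON c.customer_id = p.id AND c.amount > 983.91

Result:
name  | amount 
------+--------
Eve   | 1112.93
Alice | 1054.22
Bob   | NULL   
Carol | NULL   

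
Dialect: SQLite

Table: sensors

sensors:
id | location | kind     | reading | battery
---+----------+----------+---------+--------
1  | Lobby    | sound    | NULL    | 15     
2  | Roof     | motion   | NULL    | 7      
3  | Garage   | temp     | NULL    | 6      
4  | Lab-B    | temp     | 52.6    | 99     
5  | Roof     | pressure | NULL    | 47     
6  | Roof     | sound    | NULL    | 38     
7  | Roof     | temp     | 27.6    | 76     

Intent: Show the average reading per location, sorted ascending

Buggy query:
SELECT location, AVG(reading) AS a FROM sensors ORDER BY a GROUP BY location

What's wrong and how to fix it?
Bug: GROUP BY must precede ORDER BY

Fix: Reorder: SELECT … FROM … GROUP BY … ORDER BY …

Corrected query:
SELECT location, AVG(reading) AS a FROM sensors GROUP BY location ORDER BY a

Result:
location | a   
---------+-----
Garage   | NULL
Lobby    | NULL
Roof     | 27.6
Lab-B    | 52.6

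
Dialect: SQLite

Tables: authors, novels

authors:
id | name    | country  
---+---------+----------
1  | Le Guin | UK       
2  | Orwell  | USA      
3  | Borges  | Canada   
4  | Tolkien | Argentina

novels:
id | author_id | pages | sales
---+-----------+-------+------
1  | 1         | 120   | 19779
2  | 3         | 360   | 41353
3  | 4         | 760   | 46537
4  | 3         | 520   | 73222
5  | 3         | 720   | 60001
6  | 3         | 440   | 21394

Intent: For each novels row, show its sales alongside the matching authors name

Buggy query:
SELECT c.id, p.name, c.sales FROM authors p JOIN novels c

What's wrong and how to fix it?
Bug: JOIN with no ON clause produces a cartesian product; every novels row pairs with every authors row

Fix: Specify the join condition linking the foreign key to the parent id

Corrected query:
SELECT c.id, p.name, c.sales FROM authors p JOIN novels c ON c.author_id = p.id

Result:
id | name    | sales
---+---------+------
1  | Le Guin | 19779
2  | Borges  | 41353
3  | Tolkien | 46537
4  | Borges  | 73222
5  | Borges  | 60001
6  | Borges  | 21394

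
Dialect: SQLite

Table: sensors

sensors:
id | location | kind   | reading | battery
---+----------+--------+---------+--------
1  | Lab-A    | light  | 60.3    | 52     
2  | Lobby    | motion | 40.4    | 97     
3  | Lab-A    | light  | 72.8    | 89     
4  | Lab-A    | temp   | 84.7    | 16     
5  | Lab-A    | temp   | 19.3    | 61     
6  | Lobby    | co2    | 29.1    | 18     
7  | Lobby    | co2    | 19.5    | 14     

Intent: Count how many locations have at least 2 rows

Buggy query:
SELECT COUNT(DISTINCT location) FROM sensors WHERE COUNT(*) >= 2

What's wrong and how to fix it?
Bug: COUNT(*) cannot appear in WHERE; the per-group count doesn't exist yet

Fix: Use a subquery that GROUPs and filters with HAVING, then count its rows

Corrected query:
SELECT COUNT(*) FROM (SELECT location FROM sensors GROUP BY location HAVING COUNT(*) >= 2)

Result:
COUNT(*)
--------
2       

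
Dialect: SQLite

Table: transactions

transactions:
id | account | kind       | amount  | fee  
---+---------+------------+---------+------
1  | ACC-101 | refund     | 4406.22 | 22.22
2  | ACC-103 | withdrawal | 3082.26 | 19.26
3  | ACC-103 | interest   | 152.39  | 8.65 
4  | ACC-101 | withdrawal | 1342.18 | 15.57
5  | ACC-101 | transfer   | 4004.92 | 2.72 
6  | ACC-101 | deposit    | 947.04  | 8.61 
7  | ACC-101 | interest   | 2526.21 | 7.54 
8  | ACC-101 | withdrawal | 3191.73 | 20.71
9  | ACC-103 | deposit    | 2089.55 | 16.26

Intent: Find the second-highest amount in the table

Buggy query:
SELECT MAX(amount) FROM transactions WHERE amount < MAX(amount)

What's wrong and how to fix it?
Bug: MAX(amount) on the right of the comparison is an aggregate-in-WHERE error

Fix: Compute the overall MAX in a subquery, then take MAX of rows below it

Corrected query:
SELECT MAX(amount) FROM transactions WHERE amount < (SELECT MAX(amount) FROM transactions)

Result:
MAX(amount)
-----------
4004.92    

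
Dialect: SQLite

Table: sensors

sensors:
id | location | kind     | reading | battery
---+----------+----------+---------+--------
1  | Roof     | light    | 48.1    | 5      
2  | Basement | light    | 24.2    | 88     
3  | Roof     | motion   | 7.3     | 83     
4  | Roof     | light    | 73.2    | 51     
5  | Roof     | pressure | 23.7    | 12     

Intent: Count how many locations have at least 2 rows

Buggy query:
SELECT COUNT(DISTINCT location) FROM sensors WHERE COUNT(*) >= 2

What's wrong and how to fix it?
Bug: WHERE filters individual rows, not groups, so a group-level COUNT is invalid there

Fix: Group first with HAVING COUNT(*) >= 2, then COUNT the resulting groups

Corrected query:
SELECT COUNT(*) FROM (SELECT location FROM sensors GROUP BY location HAVING COUNT(*) >= 2)

Result:
COUNT(*)
--------
1       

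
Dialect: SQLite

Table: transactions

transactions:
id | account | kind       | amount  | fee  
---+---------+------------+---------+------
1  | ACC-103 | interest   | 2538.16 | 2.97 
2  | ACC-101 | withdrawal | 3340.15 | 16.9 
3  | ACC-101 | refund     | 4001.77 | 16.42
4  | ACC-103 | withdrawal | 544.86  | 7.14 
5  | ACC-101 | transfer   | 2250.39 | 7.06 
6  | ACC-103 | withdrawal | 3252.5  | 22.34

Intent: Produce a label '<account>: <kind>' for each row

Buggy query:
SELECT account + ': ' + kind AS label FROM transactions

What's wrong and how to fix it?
Bug: '+' is numeric addition; on text columns SQLite converts them to 0 instead of concatenating

Fix: Replace + with || to concatenate text

Corrected query:
SELECT account || ': ' || kind AS label FROM transactions

Result:
label              
-------------------
ACC-103: interest  
ACC-101: withdrawal
ACC-101: refund    
ACC-103: withdrawal
ACC-101: transfer  
ACC-103: withdrawal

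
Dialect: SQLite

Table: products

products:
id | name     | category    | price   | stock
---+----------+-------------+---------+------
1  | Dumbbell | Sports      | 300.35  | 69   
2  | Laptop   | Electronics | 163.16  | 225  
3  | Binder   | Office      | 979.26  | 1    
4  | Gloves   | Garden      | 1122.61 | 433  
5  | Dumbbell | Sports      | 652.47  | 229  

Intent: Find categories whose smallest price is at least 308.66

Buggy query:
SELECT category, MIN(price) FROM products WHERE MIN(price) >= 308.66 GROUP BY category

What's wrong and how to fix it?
Bug: MIN() in WHERE is a misuse of aggregate

Fix: Replace WHERE with HAVING after the GROUP BY

Corrected query:
SELECT category, MIN(price) FROM products GROUP BY category HAVING MIN(price) >= 308.66

Result:
category | MIN(price)
---------+-----------
Garden   | 1122.61   
Office   | 979.26    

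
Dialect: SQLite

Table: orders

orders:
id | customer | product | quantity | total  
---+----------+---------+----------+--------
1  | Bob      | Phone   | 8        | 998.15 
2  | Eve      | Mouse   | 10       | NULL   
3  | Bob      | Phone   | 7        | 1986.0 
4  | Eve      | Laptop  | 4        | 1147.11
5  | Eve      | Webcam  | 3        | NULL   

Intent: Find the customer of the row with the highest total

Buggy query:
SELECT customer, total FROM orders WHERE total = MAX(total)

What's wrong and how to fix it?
Bug: WHERE is evaluated per row; an aggregate over the whole table isn't defined there

Fix: Wrap MAX in a scalar subquery so WHERE compares against a single value

Corrected query:
SELECT customer, total FROM orders WHERE total = (SELECT MAX(total) FROM orders)

Result:
customer | total
---------+------
Bob      | 1986 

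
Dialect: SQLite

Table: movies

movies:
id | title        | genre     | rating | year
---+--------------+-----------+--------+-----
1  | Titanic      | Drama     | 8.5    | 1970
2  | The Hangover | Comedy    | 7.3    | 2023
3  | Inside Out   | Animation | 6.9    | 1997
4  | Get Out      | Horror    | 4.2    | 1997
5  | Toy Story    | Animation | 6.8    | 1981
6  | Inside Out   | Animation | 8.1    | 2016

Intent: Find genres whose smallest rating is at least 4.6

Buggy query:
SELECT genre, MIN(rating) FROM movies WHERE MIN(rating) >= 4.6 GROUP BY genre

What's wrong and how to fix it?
Bug: MIN() in WHERE is a misuse of aggregate

Fix: Use HAVING for the per-group MIN condition

Corrected query:
SELECT genre, MIN(rating) FROM movies GROUP BY genre HAVING MIN(rating) >= 4.6

Result:
genre     | MIN(rating)
----------+------------
Animation | 6.8        
Comedy    | 7.3        
Drama     | 8.5        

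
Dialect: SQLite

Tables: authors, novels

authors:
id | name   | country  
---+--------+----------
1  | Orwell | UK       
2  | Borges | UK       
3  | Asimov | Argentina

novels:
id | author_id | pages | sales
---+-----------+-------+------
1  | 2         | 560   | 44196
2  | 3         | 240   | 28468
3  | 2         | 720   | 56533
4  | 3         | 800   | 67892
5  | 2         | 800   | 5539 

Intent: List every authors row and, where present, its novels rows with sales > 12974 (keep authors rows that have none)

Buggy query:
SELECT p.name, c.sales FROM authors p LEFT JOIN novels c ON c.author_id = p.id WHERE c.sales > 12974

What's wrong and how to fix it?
Bug: Filtering c.sales in WHERE discards the NULL rows produced by LEFT JOIN, turning it into an inner join

Fix: Move the right-table condition into the ON clause so unmatched parents are kept

Corrected query:
SELECT p.name, c.sales FROM authors p LEFT JOIN novels c ON c.author_id = p.id AND c.sales > 12974

Result:
name   | sales
-------+------
Orwell | NULL 
Borges | 44196
Borges | 56533
Asimov | 28468
Asimov | 67892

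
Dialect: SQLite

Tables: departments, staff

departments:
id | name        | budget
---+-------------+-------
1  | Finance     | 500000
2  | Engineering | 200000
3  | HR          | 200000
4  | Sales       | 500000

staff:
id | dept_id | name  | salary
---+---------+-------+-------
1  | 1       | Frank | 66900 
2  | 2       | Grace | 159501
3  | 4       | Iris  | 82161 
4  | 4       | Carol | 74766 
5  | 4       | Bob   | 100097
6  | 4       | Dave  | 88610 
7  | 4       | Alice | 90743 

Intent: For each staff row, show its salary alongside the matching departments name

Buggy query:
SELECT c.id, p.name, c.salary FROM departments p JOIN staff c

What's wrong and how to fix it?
Bug: Missing join condition: each staff row is matched to all departments rows instead of just its own

Fix: Specify the join condition linking the foreign key to the parent id

Corrected query:
SELECT c.id, p.name, c.salary FROM departments p JOIN staff c ON c.dept_id = p.id

Result:
id | name        | salary
---+-------------+-------
1  | Finance     | 66900 
2  | Engineering | 159501
3  | Sales       | 82161 
4  | Sales       | 74766 
5  | Sales       | 100097
6  | Sales       | 88610 
7  | Sales       | 90743 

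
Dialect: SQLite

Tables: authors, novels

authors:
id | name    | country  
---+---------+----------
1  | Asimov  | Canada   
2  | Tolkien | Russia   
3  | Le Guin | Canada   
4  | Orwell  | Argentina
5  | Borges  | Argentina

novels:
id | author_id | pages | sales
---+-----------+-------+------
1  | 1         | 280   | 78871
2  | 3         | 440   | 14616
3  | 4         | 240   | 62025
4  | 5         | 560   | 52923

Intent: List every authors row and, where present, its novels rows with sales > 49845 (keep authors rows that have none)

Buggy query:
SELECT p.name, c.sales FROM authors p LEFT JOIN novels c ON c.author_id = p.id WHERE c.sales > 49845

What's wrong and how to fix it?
Bug: Filtering c.sales in WHERE discards the NULL rows produced by LEFT JOIN, turning it into an inner join

Fix: Put 'c.sales > 49845' in the JOIN's ON clause instead of WHERE

Corrected query:
SELECT p.name, c.sales FROM authors p LEFT JOIN novels c ON c.author_id = p.id AND c.sales > 49845

Result:
name    | sales
--------+------
Asimov  | 78871
Tolkien | NULL 
Le Guin | NULL 
Orwell  | 62025
Borges  | 52923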